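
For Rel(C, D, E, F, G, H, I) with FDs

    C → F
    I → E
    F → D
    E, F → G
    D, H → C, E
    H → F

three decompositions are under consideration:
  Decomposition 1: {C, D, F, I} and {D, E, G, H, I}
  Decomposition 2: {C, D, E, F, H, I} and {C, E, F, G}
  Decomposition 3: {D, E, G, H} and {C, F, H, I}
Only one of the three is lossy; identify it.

Decomposition 1

Decomposition 1: common = {D, I}, closure = {D, E, I} → lossy.
Decomposition 2: common = {C, E, F}, closure = {C, D, E, F, G} → lossless.
Decomposition 3: common = {H}, closure = {C, D, E, F, G, H} → lossless.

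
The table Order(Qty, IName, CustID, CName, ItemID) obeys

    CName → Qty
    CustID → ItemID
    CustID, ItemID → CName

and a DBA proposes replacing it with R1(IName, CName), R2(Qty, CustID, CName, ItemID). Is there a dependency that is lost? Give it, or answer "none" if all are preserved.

none

CName → Qty lies within R2.
CustID → ItemID lies within R2.
CustID, ItemID → CName lies within R2.
Every dependency is enforceable on the fragments, so the decomposition is dependency-preserving.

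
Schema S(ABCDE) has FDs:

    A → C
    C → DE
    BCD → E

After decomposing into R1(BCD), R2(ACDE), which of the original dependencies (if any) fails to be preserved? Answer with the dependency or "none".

none

A → C lies within R2.
C → DE lies within R2.
BCD → E: restricted closure across fragments reaches E.
Every dependency is enforceable on the fragments, so the decomposition is dependency-preserving.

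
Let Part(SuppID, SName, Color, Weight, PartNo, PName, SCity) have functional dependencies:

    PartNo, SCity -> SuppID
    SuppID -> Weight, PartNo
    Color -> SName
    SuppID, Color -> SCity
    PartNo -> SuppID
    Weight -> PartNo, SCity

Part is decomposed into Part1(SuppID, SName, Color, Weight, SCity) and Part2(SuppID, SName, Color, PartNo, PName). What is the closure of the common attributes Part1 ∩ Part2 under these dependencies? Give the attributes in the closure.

Part1 ∩ Part2 = {SuppID, SName, Color}.
SuppID → Weight, PartNo applies, adding Weight, PartNo
SuppID, Color → SCity applies, adding SCity
Closure: {SuppID, SName, Color, Weight, PartNo, SCity}.

SuppID, SName, Color, Weight, PartNo, SCity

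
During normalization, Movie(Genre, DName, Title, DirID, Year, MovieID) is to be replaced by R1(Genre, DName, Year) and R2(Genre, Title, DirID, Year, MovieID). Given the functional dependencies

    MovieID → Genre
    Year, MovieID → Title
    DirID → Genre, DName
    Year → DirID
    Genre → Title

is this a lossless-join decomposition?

Yes

Common attributes: R1 ∩ R2 = {Genre, Year}.
Closure of {Genre, Year}: Year → DirID applies, adding DirID; Genre → Title applies, adding Title; DirID → Genre, DName applies, adding DName. So (Genre, Year)⁺ = {Genre, DName, Title, DirID, Year}.
This closure contains every attribute of R1, so R1 ∩ R2 → R1. The join is lossless.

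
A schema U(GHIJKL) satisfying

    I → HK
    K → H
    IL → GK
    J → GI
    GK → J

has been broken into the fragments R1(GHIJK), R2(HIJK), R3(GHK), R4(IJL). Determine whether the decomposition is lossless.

Yes

Chase test. Columns are GHIJKL; row i has aⱼ where attribute j ∈ Ri, else bᵢⱼ.
Initial tableau (one row per fragment):
  row 1: a1 a2 a3 a4 a5 b16
  row 2: b21 a2 a3 a4 a5 b26
  row 3: a1 a2 b33 b34 a5 b36
  row 4: b41 b42 a3 a4 b45 a6
Rows 1 and 4 agree on I; apply I→HK and equate their HK entries.
Rows 1 and 2 agree on J; apply J→GI and equate their GI entries.
Rows 1 and 4 agree on J; apply J→GI and equate their GI entries.
Rows 1 and 3 agree on GK; apply GK→J and equate their J entries.
Rows 1 and 3 agree on J; apply J→GI and equate their GI entries.
Row 4 is now all distinguished symbols — the join is lossless.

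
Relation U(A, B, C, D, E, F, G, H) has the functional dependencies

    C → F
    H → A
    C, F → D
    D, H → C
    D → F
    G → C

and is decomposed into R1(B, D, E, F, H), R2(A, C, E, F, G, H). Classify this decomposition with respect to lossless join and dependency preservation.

Lossless test: (E, F, H)⁺ = {A, E, F, H}, which is a superkey of neither fragment — lossy.
Dependency preservation: the restricted closure of {C, F} across the fragments never reaches {D}, so C, F → D cannot be enforced without a join — not preserved.

lossy and not dependency-preserving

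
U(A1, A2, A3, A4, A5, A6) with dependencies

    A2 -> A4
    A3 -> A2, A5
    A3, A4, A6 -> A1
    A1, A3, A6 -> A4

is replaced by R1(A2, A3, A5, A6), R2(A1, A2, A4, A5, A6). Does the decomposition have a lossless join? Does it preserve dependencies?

lossy and not dependency-preserving

Lossless test: (A2, A5, A6)⁺ = {A2, A4, A5, A6}, which is a superkey of neither fragment — lossy.
Dependency preservation: the restricted closure of {A3, A4, A6} across the fragments never reaches {A1}, so A3, A4, A6 → A1 cannot be enforced without a join — not preserved.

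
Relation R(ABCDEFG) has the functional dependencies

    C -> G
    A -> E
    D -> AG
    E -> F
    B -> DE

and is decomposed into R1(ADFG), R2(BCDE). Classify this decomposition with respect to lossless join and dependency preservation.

lossless but not dependency-preserving

Lossless test: (D)⁺ = {ADEFG}, which contains all of one fragment — lossless.
Dependency preservation: the restricted closure of {C} across the fragments never reaches {G}, so C → G cannot be enforced without a join — not preserved.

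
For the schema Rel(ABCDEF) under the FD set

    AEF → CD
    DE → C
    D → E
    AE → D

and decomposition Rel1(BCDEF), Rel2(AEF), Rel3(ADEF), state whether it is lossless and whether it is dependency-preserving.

Lossless test (chase): Rows 2 and 3 agree on AEF; apply AEF→CD and equate their CD entries. Rows 1 and 2 agree on DE; apply DE→C and equate their C entries. No row becomes fully distinguished — the join is lossy.
Dependency preservation: AEF → CD is not contained in any single fragment, but the restricted closure of its left-hand side across the fragments still reaches the right-hand side; the remaining FDs each lie inside some fragment. All dependencies are preserved.

lossy but dependency-preserving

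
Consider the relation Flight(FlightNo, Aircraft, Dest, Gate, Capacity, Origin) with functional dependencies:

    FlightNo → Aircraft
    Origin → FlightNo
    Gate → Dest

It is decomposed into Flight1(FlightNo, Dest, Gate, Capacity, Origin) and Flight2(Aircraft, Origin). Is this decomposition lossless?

Common attributes: Flight1 ∩ Flight2 = {Origin}.
Closure of {Origin}: Origin → FlightNo applies, adding FlightNo; FlightNo → Aircraft applies, adding Aircraft. So (Origin)⁺ = {FlightNo, Aircraft, Origin}.
This closure contains every attribute of Flight2, so Flight1 ∩ Flight2 → Flight2. The join is lossless.

Yes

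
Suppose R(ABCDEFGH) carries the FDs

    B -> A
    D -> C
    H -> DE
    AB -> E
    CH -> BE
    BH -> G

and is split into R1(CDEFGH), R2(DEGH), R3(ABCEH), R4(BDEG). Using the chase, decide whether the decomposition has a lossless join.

Chase test. Columns are ABCDEFGH; row i has aⱼ where attribute j ∈ Ri, else bᵢⱼ.
Initial tableau (one row per fragment):
  row 1: b11 b12 a3 a4 a5 a6 a7 a8
  row 2: b21 b22 b23 a4 a5 b26 a7 a8
  row 3: a1 a2 a3 b34 a5 b36 b37 a8
  row 4: b41 a2 b43 a4 a5 b46 a7 b48
Rows 3 and 4 agree on B; apply B→A and equate their A entries.
Rows 1 and 2 agree on D; apply D→C and equate their C entries.
Rows 1 and 4 agree on D; apply D→C and equate their C entries.
Rows 1 and 3 agree on H; apply H→DE and equate their DE entries.
Rows 1 and 2 agree on CH; apply CH→BE and equate their BE entries.
Rows 1 and 3 agree on CH; apply CH→BE and equate their BE entries.
Rows 1 and 3 agree on BH; apply BH→G and equate their G entries.
Rows 1 and 2 agree on B; apply B→A and equate their A entries.
Rows 1 and 3 agree on B; apply B→A and equate their A entries.
Row 1 is now all distinguished symbols — the join is lossless.

Yes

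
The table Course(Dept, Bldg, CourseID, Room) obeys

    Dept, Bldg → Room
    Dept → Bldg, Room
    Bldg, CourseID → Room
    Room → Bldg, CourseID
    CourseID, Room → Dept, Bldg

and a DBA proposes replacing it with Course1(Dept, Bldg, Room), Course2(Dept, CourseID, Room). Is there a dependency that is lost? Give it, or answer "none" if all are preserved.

Bldg, CourseID → Room

Check Bldg, CourseID → Room: no single fragment contains all of {Bldg, CourseID, Room}, and the restricted closure of {Bldg, CourseID} across the fragments never reaches {Room}.
Dept, Bldg → Room is preserved.
Dept → Bldg, Room is preserved.
Room → Bldg, CourseID is preserved.
CourseID, Room → Dept, Bldg is preserved.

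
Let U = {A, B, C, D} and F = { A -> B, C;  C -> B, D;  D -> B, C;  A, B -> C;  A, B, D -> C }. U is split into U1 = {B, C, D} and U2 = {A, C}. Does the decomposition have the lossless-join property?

Common attributes: U1 ∩ U2 = {C}.
Closure of {C}: C → B, D applies, adding B, D. So (C)⁺ = {B, C, D}.
This closure contains every attribute of U1, so U1 ∩ U2 → U1. The join is lossless.

Yes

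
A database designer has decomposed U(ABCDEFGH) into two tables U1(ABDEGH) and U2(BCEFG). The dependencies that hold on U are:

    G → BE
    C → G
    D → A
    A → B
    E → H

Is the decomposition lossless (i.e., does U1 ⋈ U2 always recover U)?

No

Common attributes: U1 ∩ U2 = {BEG}.
Closure of {BEG}: E → H applies, adding H. So (BEG)⁺ = {BEGH}.
The closure contains neither all of U1 = {ABDEGH} nor all of U2 = {BCEFG}, so the common attributes are not a superkey of either fragment. The join is lossy.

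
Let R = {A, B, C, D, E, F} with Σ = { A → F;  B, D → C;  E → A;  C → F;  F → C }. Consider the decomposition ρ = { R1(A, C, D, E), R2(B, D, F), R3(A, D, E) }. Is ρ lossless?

No

Chase test. Columns are A, B, C, D, E, F; row i has aⱼ where attribute j ∈ Ri, else bᵢⱼ.
Initial tableau (one row per fragment):
  row 1: a1 b12 a3 a4 a5 b16
  row 2: b21 a2 b23 a4 b25 a6
  row 3: a1 b32 b33 a4 a5 b36
Rows 1 and 3 agree on A; apply A→F and equate their F entries.
Rows 1 and 3 agree on F; apply F→C and equate their C entries.
No row becomes fully distinguished — the join is lossy.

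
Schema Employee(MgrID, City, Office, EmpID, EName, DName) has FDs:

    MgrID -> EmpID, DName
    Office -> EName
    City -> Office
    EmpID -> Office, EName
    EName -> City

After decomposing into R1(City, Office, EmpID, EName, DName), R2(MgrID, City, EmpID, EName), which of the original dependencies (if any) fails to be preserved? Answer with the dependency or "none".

MgrID -> EmpID, DName

Check MgrID → EmpID, DName: no single fragment contains all of {MgrID, EmpID, DName}, and the restricted closure of {MgrID} across the fragments never reaches {EmpID, DName}.
Office → EName is preserved.
City → Office is preserved.
EmpID → Office, EName is preserved.
EName → City is preserved.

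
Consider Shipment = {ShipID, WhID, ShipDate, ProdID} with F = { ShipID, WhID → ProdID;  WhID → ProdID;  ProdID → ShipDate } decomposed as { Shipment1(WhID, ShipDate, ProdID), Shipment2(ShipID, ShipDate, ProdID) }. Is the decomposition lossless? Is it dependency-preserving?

Lossless test: (ShipDate, ProdID)⁺ = {ShipDate, ProdID}, which is a superkey of neither fragment — lossy.
Dependency preservation: ShipID, WhID → ProdID is not contained in any single fragment, but the restricted closure of its left-hand side across the fragments still reaches the right-hand side; the remaining FDs each lie inside some fragment. All dependencies are preserved.

lossy but dependency-preserving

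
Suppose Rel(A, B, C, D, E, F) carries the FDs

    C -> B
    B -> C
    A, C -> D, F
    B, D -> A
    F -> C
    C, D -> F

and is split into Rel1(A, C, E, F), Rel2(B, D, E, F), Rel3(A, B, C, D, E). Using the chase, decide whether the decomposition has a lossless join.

Chase test. Columns are A, B, C, D, E, F; row i has aⱼ where attribute j ∈ Reli, else bᵢⱼ.
Initial tableau (one row per fragment):
  row 1: a1 b12 a3 b14 a5 a6
  row 2: b21 a2 b23 a4 a5 a6
  row 3: a1 a2 a3 a4 a5 b36
Rows 1 and 3 agree on C; apply C→B and equate their B entries.
Rows 1 and 2 agree on B; apply B→C and equate their C entries.
Rows 1 and 3 agree on A, C; apply A, C→D, F and equate their D, F entries.
Rows 1 and 2 agree on B, D; apply B, D→A and equate their A entries.
Row 1 is now all distinguished symbols — the join is lossless.

Yes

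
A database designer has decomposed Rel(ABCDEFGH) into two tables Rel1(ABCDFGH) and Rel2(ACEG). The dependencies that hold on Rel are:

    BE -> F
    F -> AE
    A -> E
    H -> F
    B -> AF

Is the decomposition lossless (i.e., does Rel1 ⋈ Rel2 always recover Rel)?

Yes

Common attributes: Rel1 ∩ Rel2 = {ACG}.
Closure of {ACG}: A → E applies, adding E. So (ACG)⁺ = {ACEG}.
This closure contains every attribute of Rel2, so Rel1 ∩ Rel2 → Rel2. The join is lossless.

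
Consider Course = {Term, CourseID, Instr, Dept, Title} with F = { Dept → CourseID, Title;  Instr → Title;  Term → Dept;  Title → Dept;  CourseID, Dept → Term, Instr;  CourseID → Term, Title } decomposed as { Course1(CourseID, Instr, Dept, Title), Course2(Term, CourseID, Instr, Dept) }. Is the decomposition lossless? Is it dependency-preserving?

lossless and dependency-preserving

Lossless test: (CourseID, Instr, Dept)⁺ = {Term, CourseID, Instr, Dept, Title}, which contains all of one fragment — lossless.
Dependency preservation: CourseID → Term, Title is not contained in any single fragment, but the restricted closure of its left-hand side across the fragments still reaches the right-hand side; the remaining FDs each lie inside some fragment. All dependencies are preserved.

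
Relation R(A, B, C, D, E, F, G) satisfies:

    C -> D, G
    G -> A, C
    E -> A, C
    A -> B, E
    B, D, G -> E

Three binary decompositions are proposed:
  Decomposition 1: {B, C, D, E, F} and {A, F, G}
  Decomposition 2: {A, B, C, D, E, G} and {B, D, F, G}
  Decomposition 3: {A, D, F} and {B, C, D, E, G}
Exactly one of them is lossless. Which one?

Decomposition 1: common = {F}, closure = {F} → lossy.
Decomposition 2: common = {B, D, G}, closure = {A, B, C, D, E, G} → lossless.
Decomposition 3: common = {D}, closure = {D} → lossy.

Decomposition 2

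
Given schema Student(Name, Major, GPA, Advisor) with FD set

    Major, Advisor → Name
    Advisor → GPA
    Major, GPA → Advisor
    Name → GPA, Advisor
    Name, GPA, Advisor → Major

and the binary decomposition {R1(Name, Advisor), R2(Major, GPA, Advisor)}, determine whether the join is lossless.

Common attributes: R1 ∩ R2 = {Advisor}.
Closure of {Advisor}: Advisor → GPA applies, adding GPA. So (Advisor)⁺ = {GPA, Advisor}.
The closure contains neither all of R1 = {Name, Advisor} nor all of R2 = {Major, GPA, Advisor}, so the common attributes are not a superkey of either fragment. The join is lossy.

No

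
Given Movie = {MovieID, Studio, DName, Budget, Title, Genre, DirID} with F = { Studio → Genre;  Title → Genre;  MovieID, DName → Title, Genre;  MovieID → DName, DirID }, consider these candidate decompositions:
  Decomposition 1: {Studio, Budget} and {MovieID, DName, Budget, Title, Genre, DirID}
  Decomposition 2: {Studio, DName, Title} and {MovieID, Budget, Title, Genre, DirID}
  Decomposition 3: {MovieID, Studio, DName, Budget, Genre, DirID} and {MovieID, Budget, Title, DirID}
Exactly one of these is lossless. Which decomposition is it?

Decomposition 1: common = {Budget}, closure = {Budget} → lossy.
Decomposition 2: common = {Title}, closure = {Title, Genre} → lossy.
Decomposition 3: common = {MovieID, Budget, DirID}, closure = {MovieID, DName, Budget, Title, Genre, DirID} → lossless.

Decomposition 3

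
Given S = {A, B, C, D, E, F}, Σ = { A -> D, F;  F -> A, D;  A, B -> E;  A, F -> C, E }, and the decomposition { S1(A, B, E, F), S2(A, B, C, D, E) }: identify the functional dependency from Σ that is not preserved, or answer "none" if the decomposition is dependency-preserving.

A → D, F: restricted closure across fragments reaches D, F.
F → A, D: restricted closure across fragments reaches A, D.
A, B → E lies within S1.
A, F → C, E: restricted closure across fragments reaches C, E.
Every dependency is enforceable on the fragments, so the decomposition is dependency-preserving.

none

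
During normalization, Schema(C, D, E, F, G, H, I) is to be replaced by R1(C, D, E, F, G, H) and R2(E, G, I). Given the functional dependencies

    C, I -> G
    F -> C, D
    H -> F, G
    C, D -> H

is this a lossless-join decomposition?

No

Common attributes: R1 ∩ R2 = {E, G}.
No dependency enlarges {E, G}, so (E, G)⁺ = {E, G}.
The closure contains neither all of R1 = {C, D, E, F, G, H} nor all of R2 = {E, G, I}, so the common attributes are not a superkey of either fragment. The join is lossy.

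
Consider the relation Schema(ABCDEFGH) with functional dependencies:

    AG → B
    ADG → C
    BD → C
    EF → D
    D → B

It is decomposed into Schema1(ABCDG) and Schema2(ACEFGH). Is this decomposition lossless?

No

Common attributes: Schema1 ∩ Schema2 = {ACG}.
Closure of {ACG}: AG → B applies, adding B. So (ACG)⁺ = {ABCG}.
The closure contains neither all of Schema1 = {ABCDG} nor all of Schema2 = {ACEFGH}, so the common attributes are not a superkey of either fragment. The join is lossy.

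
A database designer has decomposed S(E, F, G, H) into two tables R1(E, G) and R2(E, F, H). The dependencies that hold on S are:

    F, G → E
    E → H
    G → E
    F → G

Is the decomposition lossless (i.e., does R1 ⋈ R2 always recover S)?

No

Common attributes: R1 ∩ R2 = {E}.
Closure of {E}: E → H applies, adding H. So (E)⁺ = {E, H}.
The closure contains neither all of R1 = {E, G} nor all of R2 = {E, F, H}, so the common attributes are not a superkey of either fragment. The join is lossy.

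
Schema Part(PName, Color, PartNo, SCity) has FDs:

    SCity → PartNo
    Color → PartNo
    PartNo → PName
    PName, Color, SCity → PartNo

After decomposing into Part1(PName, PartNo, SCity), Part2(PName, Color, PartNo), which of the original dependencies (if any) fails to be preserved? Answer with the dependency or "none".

SCity → PartNo lies within Part1.
Color → PartNo lies within Part2.
PartNo → PName lies within Part1.
PName, Color, SCity → PartNo: restricted closure across fragments reaches PartNo.
Every dependency is enforceable on the fragments, so the decomposition is dependency-preserving.

none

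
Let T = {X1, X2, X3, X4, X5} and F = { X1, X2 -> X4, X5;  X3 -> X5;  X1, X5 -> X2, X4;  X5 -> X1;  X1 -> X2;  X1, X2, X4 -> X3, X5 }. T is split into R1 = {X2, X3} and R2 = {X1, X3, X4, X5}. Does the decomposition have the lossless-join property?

Yes

Common attributes: R1 ∩ R2 = {X3}.
Closure of {X3}: X3 → X5 applies, adding X5; X5 → X1 applies, adding X1; X1 → X2 applies, adding X2; X1, X2 → X4, X5 applies, adding X4. So (X3)⁺ = {X1, X2, X3, X4, X5}.
This closure contains every attribute of R1, so R1 ∩ R2 → R1. The join is lossless.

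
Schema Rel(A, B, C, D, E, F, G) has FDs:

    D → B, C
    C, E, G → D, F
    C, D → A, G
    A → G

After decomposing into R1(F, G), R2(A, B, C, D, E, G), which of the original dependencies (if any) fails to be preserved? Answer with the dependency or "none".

C, E, G → D, F

Check C, E, G → D, F: no single fragment contains all of {C, D, E, F, G}, and the restricted closure of {C, E, G} across the fragments never reaches {D, F}.
D → B, C is preserved.
C, D → A, G is preserved.
A → G is preserved.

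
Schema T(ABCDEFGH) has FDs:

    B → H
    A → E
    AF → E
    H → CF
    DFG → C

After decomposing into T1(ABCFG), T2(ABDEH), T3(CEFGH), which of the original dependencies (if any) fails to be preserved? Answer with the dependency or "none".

Check DFG → C: no single fragment contains all of {CDFG}, and the restricted closure of {DFG} across the fragments never reaches {C}.
B → H is preserved.
A → E is preserved.
AF → E is preserved.
H → CF is preserved.

DFG → C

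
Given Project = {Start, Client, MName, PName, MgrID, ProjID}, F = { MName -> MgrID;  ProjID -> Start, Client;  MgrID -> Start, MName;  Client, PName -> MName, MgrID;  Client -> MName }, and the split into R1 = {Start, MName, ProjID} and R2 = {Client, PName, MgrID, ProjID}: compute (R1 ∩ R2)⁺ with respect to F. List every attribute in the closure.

R1 ∩ R2 = {ProjID}.
ProjID → Start, Client applies, adding Start, Client
Client → MName applies, adding MName
MName → MgrID applies, adding MgrID
Closure: {Start, Client, MName, MgrID, ProjID}.

Start, Client, MName, MgrID, ProjID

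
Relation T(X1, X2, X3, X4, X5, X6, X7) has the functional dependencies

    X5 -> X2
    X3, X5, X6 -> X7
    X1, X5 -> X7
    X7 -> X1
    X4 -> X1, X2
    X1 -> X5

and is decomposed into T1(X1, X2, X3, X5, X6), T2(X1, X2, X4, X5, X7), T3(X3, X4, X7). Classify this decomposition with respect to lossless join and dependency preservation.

lossy but dependency-preserving

Lossless test (chase): Rows 1 and 2 agree on X1, X5; apply X1, X5→X7 and equate their X7 entries. Rows 1 and 3 agree on X7; apply X7→X1 and equate their X1 entries. Rows 2 and 3 agree on X4; apply X4→X1, X2 and equate their X1, X2 entries. Rows 1 and 3 agree on X1; apply X1→X5 and equate their X5 entries. No row becomes fully distinguished — the join is lossy.
Dependency preservation: X3, X5, X6 → X7 is not contained in any single fragment, but the restricted closure of its left-hand side across the fragments still reaches the right-hand side; the remaining FDs each lie inside some fragment. All dependencies are preserved.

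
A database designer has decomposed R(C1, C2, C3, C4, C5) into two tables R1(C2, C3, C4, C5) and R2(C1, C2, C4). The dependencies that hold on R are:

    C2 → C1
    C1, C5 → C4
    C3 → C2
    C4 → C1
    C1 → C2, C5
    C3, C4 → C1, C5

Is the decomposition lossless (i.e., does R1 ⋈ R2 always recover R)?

Common attributes: R1 ∩ R2 = {C2, C4}.
Closure of {C2, C4}: C2 → C1 applies, adding C1; C1 → C2, C5 applies, adding C5. So (C2, C4)⁺ = {C1, C2, C4, C5}.
This closure contains every attribute of R2, so R1 ∩ R2 → R2. The join is lossless.

Yes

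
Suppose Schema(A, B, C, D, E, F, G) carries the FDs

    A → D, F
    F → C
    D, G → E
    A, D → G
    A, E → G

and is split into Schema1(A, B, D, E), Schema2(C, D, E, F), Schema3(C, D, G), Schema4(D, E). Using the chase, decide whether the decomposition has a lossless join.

No

Chase test. Columns are A, B, C, D, E, F, G; row i has aⱼ where attribute j ∈ Schemai, else bᵢⱼ.
Initial tableau (one row per fragment):
  row 1: a1 a2 b13 a4 a5 b16 b17
  row 2: b21 b22 a3 a4 a5 a6 b27
  row 3: b31 b32 a3 a4 b35 b36 a7
  row 4: b41 b42 b43 a4 a5 b46 b47
No row becomes fully distinguished — the join is lossy.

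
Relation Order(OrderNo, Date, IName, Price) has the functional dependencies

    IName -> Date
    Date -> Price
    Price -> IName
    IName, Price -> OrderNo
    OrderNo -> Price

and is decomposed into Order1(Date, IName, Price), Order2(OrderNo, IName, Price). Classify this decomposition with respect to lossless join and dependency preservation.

Lossless test: (IName, Price)⁺ = {OrderNo, Date, IName, Price}, which contains all of one fragment — lossless.
Dependency preservation: every FD's attributes lie within a single fragment, so each can be enforced locally — preserved.

lossless and dependency-preserving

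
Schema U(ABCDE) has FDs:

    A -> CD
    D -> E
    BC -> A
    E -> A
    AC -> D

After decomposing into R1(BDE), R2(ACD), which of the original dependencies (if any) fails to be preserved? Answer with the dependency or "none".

Check BC → A: no single fragment contains all of {ABC}, and the restricted closure of {BC} across the fragments never reaches {A}.
A → CD is preserved.
D → E is preserved.
E → A is preserved.
AC → D is preserved.

BC -> A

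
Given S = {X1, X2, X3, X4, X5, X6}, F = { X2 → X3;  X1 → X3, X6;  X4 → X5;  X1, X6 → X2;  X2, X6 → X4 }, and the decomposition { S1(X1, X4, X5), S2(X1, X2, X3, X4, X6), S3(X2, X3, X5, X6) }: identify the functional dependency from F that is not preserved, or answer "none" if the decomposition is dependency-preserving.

none

X2 → X3 lies within S2.
X1 → X3, X6 lies within S2.
X4 → X5 lies within S1.
X1, X6 → X2 lies within S2.
X2, X6 → X4 lies within S2.
Every dependency is enforceable on the fragments, so the decomposition is dependency-preserving.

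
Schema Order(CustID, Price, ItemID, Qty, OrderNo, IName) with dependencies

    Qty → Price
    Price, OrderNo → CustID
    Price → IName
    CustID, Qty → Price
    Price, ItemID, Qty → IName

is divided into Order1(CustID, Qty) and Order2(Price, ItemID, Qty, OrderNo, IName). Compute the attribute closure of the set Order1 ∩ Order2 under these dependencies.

Price, Qty, IName

Order1 ∩ Order2 = {Qty}.
Qty → Price applies, adding Price
Price → IName applies, adding IName
Closure: {Price, Qty, IName}.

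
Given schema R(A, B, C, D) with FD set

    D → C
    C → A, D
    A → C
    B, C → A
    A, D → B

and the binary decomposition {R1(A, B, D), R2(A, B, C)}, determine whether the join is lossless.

Yes

Common attributes: R1 ∩ R2 = {A, B}.
Closure of {A, B}: A → C applies, adding C; C → A, D applies, adding D. So (A, B)⁺ = {A, B, C, D}.
This closure contains every attribute of R1, so R1 ∩ R2 → R1. The join is lossless.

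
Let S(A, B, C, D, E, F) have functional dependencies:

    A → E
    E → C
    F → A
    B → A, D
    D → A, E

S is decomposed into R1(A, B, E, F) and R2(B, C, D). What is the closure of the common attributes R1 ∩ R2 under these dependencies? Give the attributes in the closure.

R1 ∩ R2 = {B}.
B → A, D applies, adding A, D
D → A, E applies, adding E
E → C applies, adding C
Closure: {A, B, C, D, E}.

A, B, C, D, E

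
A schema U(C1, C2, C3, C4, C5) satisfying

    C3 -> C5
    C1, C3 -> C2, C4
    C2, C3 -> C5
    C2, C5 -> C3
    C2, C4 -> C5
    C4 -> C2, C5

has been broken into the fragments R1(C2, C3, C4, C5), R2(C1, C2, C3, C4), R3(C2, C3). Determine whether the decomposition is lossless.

Chase test. Columns are C1, C2, C3, C4, C5; row i has aⱼ where attribute j ∈ Ri, else bᵢⱼ.
Initial tableau (one row per fragment):
  row 1: b11 a2 a3 a4 a5
  row 2: a1 a2 a3 a4 b25
  row 3: b31 a2 a3 b34 b35
Rows 1 and 2 agree on C3; apply C3→C5 and equate their C5 entries.
Rows 1 and 3 agree on C3; apply C3→C5 and equate their C5 entries.
Row 2 is now all distinguished symbols — the join is lossless.

Yes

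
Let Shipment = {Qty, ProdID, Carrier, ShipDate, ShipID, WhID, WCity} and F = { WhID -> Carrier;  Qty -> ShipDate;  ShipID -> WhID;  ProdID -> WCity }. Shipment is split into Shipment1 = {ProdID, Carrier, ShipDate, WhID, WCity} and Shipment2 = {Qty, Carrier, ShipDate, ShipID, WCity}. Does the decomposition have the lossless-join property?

No

Common attributes: Shipment1 ∩ Shipment2 = {Carrier, ShipDate, WCity}.
No dependency enlarges {Carrier, ShipDate, WCity}, so (Carrier, ShipDate, WCity)⁺ = {Carrier, ShipDate, WCity}.
The closure contains neither all of Shipment1 = {ProdID, Carrier, ShipDate, WhID, WCity} nor all of Shipment2 = {Qty, Carrier, ShipDate, ShipID, WCity}, so the common attributes are not a superkey of either fragment. The join is lossy.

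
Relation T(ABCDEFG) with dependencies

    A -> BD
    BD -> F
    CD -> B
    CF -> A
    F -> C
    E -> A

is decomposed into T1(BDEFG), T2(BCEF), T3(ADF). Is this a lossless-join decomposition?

Yes

Chase test. Columns are ABCDEFG; row i has aⱼ where attribute j ∈ Ti, else bᵢⱼ.
Initial tableau (one row per fragment):
  row 1: b11 a2 b13 a4 a5 a6 a7
  row 2: b21 a2 a3 b24 a5 a6 b27
  row 3: a1 b32 b33 a4 b35 a6 b37
Rows 1 and 2 agree on F; apply F→C and equate their C entries.
Rows 1 and 3 agree on F; apply F→C and equate their C entries.
Rows 1 and 2 agree on E; apply E→A and equate their A entries.
Rows 1 and 2 agree on A; apply A→BD and equate their BD entries.
Rows 1 and 3 agree on CD; apply CD→B and equate their B entries.
Rows 1 and 3 agree on CF; apply CF→A and equate their A entries.
Row 1 is now all distinguished symbols — the join is lossless.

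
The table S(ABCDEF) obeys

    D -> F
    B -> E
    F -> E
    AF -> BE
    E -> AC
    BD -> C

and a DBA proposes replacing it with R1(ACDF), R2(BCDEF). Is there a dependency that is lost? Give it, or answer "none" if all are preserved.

E -> AC

Check E → AC: no single fragment contains all of {ACE}, and the restricted closure of {E} across the fragments never reaches {AC}.
D → F is preserved.
B → E is preserved.
F → E is preserved.
AF → BE is preserved.
BD → C is preserved.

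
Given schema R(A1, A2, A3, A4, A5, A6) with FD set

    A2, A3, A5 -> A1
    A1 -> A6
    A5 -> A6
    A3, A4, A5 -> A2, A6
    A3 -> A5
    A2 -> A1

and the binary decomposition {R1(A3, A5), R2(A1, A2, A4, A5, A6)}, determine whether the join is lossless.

Common attributes: R1 ∩ R2 = {A5}.
Closure of {A5}: A5 → A6 applies, adding A6. So (A5)⁺ = {A5, A6}.
The closure contains neither all of R1 = {A3, A5} nor all of R2 = {A1, A2, A4, A5, A6}, so the common attributes are not a superkey of either fragment. The join is lossy.

No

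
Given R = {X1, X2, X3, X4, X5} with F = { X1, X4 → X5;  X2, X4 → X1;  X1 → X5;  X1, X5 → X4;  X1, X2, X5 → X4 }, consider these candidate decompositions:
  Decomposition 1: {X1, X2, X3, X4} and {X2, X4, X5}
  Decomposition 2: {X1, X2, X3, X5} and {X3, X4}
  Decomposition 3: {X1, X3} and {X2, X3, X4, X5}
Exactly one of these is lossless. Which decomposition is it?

Decomposition 1: common = {X2, X4}, closure = {X1, X2, X4, X5} → lossless.
Decomposition 2: common = {X3}, closure = {X3} → lossy.
Decomposition 3: common = {X3}, closure = {X3} → lossy.

Decomposition 1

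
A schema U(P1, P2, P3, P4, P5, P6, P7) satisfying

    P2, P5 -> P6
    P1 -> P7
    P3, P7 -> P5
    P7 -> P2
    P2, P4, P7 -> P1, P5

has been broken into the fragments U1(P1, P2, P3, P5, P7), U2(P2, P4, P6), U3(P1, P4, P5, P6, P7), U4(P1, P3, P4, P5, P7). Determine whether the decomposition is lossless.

Chase test. Columns are P1, P2, P3, P4, P5, P6, P7; row i has aⱼ where attribute j ∈ Ui, else bᵢⱼ.
Initial tableau (one row per fragment):
  row 1: a1 a2 a3 b14 a5 b16 a7
  row 2: b21 a2 b23 a4 b25 a6 b27
  row 3: a1 b32 b33 a4 a5 a6 a7
  row 4: a1 b42 a3 a4 a5 b46 a7
Rows 1 and 3 agree on P7; apply P7→P2 and equate their P2 entries.
Rows 1 and 4 agree on P7; apply P7→P2 and equate their P2 entries.
Rows 1 and 3 agree on P2, P5; apply P2, P5→P6 and equate their P6 entries.
Rows 1 and 4 agree on P2, P5; apply P2, P5→P6 and equate their P6 entries.
Row 4 is now all distinguished symbols — the join is lossless.

Yes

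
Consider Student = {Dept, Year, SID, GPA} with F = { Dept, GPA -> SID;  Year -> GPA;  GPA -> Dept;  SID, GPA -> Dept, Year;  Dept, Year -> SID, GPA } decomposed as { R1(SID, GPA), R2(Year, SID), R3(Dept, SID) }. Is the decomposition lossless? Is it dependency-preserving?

Lossless test (chase): applying each FD to every pair of rows produces no changes in the tableau, so no row becomes fully distinguished — the join is lossy.
Dependency preservation: the restricted closure of {Year} across the fragments never reaches {GPA}, so Year → GPA cannot be enforced without a join — not preserved.

lossy and not dependency-preserving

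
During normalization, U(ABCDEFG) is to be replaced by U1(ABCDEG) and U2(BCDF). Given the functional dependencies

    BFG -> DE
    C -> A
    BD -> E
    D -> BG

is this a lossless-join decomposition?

Common attributes: U1 ∩ U2 = {BCD}.
Closure of {BCD}: C → A applies, adding A; BD → E applies, adding E; D → BG applies, adding G. So (BCD)⁺ = {ABCDEG}.
This closure contains every attribute of U1, so U1 ∩ U2 → U1. The join is lossless.

Yes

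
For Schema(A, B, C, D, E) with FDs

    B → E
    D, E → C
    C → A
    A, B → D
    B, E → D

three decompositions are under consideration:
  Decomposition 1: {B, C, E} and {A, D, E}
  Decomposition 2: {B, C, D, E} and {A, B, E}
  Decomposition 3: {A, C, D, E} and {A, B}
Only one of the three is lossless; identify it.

Decomposition 2

Decomposition 1: common = {E}, closure = {E} → lossy.
Decomposition 2: common = {B, E}, closure = {A, B, C, D, E} → lossless.
Decomposition 3: common = {A}, closure = {A} → lossy.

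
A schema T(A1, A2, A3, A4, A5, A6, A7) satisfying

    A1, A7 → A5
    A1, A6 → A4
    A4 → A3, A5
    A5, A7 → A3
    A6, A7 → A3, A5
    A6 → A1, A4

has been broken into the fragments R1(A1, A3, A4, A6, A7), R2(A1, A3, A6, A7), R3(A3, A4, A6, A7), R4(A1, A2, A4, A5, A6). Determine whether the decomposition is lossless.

No

Chase test. Columns are A1, A2, A3, A4, A5, A6, A7; row i has aⱼ where attribute j ∈ Ri, else bᵢⱼ.
Initial tableau (one row per fragment):
  row 1: a1 b12 a3 a4 b15 a6 a7
  row 2: a1 b22 a3 b24 b25 a6 a7
  row 3: b31 b32 a3 a4 b35 a6 a7
  row 4: a1 a2 b43 a4 a5 a6 b47
Rows 1 and 2 agree on A1, A7; apply A1, A7→A5 and equate their A5 entries.
Rows 1 and 2 agree on A1, A6; apply A1, A6→A4 and equate their A4 entries.
Rows 1 and 3 agree on A4; apply A4→A3, A5 and equate their A3, A5 entries.
Rows 1 and 4 agree on A4; apply A4→A3, A5 and equate their A3, A5 entries.
Rows 1 and 3 agree on A6; apply A6→A1, A4 and equate their A1, A4 entries.
No row becomes fully distinguished — the join is lossy.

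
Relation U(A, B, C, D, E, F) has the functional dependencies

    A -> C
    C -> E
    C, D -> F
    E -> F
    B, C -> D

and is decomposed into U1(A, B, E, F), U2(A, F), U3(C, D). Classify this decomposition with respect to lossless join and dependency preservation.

Lossless test (chase): Rows 1 and 2 agree on A; apply A→C and equate their C entries. Rows 1 and 2 agree on C; apply C→E and equate their E entries. No row becomes fully distinguished — the join is lossy.
Dependency preservation: the restricted closure of {A} across the fragments never reaches {C}, so A → C cannot be enforced without a join — not preserved.

lossy and not dependency-preserving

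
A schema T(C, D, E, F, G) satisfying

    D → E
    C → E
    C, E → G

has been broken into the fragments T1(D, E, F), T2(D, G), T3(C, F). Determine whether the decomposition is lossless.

Chase test. Columns are C, D, E, F, G; row i has aⱼ where attribute j ∈ Ti, else bᵢⱼ.
Initial tableau (one row per fragment):
  row 1: b11 a2 a3 a4 b15
  row 2: b21 a2 b23 b24 a5
  row 3: a1 b32 b33 a4 b35
Rows 1 and 2 agree on D; apply D→E and equate their E entries.
No row becomes fully distinguished — the join is lossy.

No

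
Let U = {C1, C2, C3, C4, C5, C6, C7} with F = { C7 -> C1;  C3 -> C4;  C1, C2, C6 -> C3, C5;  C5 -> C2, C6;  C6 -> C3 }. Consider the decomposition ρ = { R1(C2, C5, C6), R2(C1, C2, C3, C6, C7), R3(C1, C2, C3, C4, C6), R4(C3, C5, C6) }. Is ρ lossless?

Chase test. Columns are C1, C2, C3, C4, C5, C6, C7; row i has aⱼ where attribute j ∈ Ri, else bᵢⱼ.
Initial tableau (one row per fragment):
  row 1: b11 a2 b13 b14 a5 a6 b17
  row 2: a1 a2 a3 b24 b25 a6 a7
  row 3: a1 a2 a3 a4 b35 a6 b37
  row 4: b41 b42 a3 b44 a5 a6 b47
Rows 2 and 3 agree on C3; apply C3→C4 and equate their C4 entries.
Rows 2 and 4 agree on C3; apply C3→C4 and equate their C4 entries.
Rows 2 and 3 agree on C1, C2, C6; apply C1, C2, C6→C3, C5 and equate their C3, C5 entries.
Rows 1 and 4 agree on C5; apply C5→C2, C6 and equate their C2, C6 entries.
Rows 1 and 2 agree on C6; apply C6→C3 and equate their C3 entries.
Rows 1 and 2 agree on C3; apply C3→C4 and equate their C4 entries.
No row becomes fully distinguished — the join is lossy.

No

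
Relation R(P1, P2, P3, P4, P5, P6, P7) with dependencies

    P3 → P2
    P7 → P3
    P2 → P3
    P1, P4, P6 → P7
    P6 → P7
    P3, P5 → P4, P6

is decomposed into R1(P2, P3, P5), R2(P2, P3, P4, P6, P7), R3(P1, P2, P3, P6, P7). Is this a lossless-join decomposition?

No

Chase test. Columns are P1, P2, P3, P4, P5, P6, P7; row i has aⱼ where attribute j ∈ Ri, else bᵢⱼ.
Initial tableau (one row per fragment):
  row 1: b11 a2 a3 b14 a5 b16 b17
  row 2: b21 a2 a3 a4 b25 a6 a7
  row 3: a1 a2 a3 b34 b35 a6 a7
No row becomes fully distinguished — the join is lossy.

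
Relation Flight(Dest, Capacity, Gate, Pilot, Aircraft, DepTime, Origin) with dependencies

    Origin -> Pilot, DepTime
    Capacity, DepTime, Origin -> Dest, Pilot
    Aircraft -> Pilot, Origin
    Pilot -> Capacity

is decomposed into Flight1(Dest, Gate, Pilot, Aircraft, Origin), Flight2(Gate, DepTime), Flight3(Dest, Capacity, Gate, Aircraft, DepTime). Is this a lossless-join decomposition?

Chase test. Columns are Dest, Capacity, Gate, Pilot, Aircraft, DepTime, Origin; row i has aⱼ where attribute j ∈ Flighti, else bᵢⱼ.
Initial tableau (one row per fragment):
  row 1: a1 b12 a3 a4 a5 b16 a7
  row 2: b21 b22 a3 b24 b25 a6 b27
  row 3: a1 a2 a3 b34 a5 a6 b37
Rows 1 and 3 agree on Aircraft; apply Aircraft→Pilot, Origin and equate their Pilot, Origin entries.
Rows 1 and 3 agree on Pilot; apply Pilot→Capacity and equate their Capacity entries.
Rows 1 and 3 agree on Origin; apply Origin→Pilot, DepTime and equate their Pilot, DepTime entries.
Row 1 is now all distinguished symbols — the join is lossless.

Yes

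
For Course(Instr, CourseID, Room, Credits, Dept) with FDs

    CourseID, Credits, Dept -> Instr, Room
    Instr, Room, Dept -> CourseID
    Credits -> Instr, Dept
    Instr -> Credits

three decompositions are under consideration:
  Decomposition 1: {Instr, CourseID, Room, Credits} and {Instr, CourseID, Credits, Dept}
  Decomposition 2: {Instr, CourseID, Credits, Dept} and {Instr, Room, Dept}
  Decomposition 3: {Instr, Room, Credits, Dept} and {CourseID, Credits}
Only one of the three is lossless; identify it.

Decomposition 1: common = {Instr, CourseID, Credits}, closure = {Instr, CourseID, Room, Credits, Dept} → lossless.
Decomposition 2: common = {Instr, Dept}, closure = {Instr, Credits, Dept} → lossy.
Decomposition 3: common = {Credits}, closure = {Instr, Credits, Dept} → lossy.

Decomposition 1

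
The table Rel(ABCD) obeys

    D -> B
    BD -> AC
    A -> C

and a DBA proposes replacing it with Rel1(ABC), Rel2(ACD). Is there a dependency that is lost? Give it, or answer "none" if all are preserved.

D -> B

Check D → B: no single fragment contains all of {BD}, and the restricted closure of {D} across the fragments never reaches {B}.
BD → AC is preserved.
A → C is preserved.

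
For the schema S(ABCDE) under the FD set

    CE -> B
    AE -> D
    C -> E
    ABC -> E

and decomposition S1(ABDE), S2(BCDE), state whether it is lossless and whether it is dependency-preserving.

Lossless test: (BDE)⁺ = {BDE}, which is a superkey of neither fragment — lossy.
Dependency preservation: ABC → E is not contained in any single fragment, but the restricted closure of its left-hand side across the fragments still reaches the right-hand side; the remaining FDs each lie inside some fragment. All dependencies are preserved.

lossy but dependency-preserving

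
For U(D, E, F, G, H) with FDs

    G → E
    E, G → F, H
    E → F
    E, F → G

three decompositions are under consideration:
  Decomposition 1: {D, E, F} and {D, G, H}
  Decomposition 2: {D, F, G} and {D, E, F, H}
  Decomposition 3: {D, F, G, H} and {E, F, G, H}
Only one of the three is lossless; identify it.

Decomposition 1: common = {D}, closure = {D} → lossy.
Decomposition 2: common = {D, F}, closure = {D, F} → lossy.
Decomposition 3: common = {F, G, H}, closure = {E, F, G, H} → lossless.

Decomposition 3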